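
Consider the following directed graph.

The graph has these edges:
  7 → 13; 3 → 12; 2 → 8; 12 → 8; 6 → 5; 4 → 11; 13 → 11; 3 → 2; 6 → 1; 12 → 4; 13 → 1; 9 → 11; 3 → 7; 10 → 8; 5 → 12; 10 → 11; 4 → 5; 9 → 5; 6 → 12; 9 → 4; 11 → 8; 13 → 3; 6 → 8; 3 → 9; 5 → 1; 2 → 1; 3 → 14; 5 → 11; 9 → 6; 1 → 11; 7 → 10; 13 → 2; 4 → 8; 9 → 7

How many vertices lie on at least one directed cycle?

7

A vertex is on a directed cycle iff it belongs to a strongly connected component of size ≥ 2 (or has a self-loop).
The vertices on cycles are {3, 4, 5, 7, 9, 12, 13} — 7 in total.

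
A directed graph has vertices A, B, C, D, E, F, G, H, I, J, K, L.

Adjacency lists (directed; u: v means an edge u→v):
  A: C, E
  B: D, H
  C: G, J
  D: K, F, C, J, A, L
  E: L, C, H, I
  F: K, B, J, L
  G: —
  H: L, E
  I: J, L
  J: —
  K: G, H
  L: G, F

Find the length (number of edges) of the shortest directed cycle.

2

For each vertex v, BFS finds the shortest path from v back to v.
The shortest such closed walk is F → L → F, length 2.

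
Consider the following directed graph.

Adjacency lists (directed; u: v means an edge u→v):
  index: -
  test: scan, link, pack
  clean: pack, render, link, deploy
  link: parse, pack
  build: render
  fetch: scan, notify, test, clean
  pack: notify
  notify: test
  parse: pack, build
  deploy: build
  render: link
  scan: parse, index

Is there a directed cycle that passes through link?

link is on a cycle iff link can reach itself via ≥1 edge.
link → parse → build → render → link — yes.

Yes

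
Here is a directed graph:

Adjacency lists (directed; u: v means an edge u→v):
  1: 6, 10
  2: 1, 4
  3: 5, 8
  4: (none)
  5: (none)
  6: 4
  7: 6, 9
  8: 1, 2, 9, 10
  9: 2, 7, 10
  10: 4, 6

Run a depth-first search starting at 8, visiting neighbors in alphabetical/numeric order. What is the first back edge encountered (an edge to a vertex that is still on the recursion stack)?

DFS from 8 (visiting neighbors in alphabetical/numeric order); mark gray on enter, black on exit:
8 gray
  1 gray
    6 gray
      4 gray
      4 black
    6 black
    10 gray
      10→4: 4 black — skip
      10→6: 6 black — skip
    10 black
  1 black
  2 gray
    2→1: 1 black — skip
    2→4: 4 black — skip
  2 black
  9 gray
    9→2: 2 black — skip
    7 gray
      7→6: 6 black — skip
      7→9: 9 is gray → back edge
First back edge: 7 → 9.

7->9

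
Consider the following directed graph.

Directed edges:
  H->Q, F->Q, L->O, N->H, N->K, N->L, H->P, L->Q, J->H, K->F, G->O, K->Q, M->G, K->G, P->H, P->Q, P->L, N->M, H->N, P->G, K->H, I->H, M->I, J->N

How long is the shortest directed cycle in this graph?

2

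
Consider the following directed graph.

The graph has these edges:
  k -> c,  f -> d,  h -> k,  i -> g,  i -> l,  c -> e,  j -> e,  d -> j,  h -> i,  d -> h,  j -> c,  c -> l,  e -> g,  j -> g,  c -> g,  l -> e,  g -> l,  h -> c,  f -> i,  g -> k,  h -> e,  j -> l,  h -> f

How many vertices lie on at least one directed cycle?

8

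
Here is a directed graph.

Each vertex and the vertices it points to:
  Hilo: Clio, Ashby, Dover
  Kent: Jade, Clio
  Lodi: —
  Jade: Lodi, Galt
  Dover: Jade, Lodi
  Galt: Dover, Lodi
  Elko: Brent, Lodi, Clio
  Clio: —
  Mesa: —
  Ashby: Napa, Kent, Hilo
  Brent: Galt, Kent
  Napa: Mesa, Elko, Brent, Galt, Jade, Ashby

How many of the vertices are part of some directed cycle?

A vertex is on a directed cycle iff it belongs to a strongly connected component of size ≥ 2 (or has a self-loop).
The vertices on cycles are {Galt, Hilo, Jade, Napa, Ashby, Dover} — 6 in total.

6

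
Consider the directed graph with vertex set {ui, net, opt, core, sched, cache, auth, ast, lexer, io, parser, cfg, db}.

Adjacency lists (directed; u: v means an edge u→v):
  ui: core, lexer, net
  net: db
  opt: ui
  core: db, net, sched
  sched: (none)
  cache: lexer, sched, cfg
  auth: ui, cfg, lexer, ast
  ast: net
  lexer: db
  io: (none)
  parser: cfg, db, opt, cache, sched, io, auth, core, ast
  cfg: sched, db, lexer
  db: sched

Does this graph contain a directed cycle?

DFS with white/gray/black marking, starting from cache:
cache gray
  lexer gray
    db gray
      sched gray
      sched black
    db black
  lexer black
  cache→sched: sched black — skip
  cfg gray
    cfg→sched: sched black — skip
    cfg→db: db black — skip
    cfg→lexer: lexer black — skip
  cfg black
cache black
ui gray
  core gray
    core→db: db black — skip
    net gray
      net→db: db black — skip
    net black
    core→sched: sched black — skip
  core black
  ui→lexer: lexer black — skip
  ui→net: net black — skip
ui black
opt gray
  opt→ui: ui black — skip
opt black
auth gray
  auth→ui: ui black — skip
  auth→cfg: cfg black — skip
  auth→lexer: lexer black — skip
  ast gray
    ast→net: net black — skip
  ast black
auth black
io gray
io black
parser gray
  parser→cfg: cfg black — skip
  parser→db: db black — skip
  parser→opt: opt black — skip
  parser→cache: cache black — skip
  parser→sched: sched black — skip
  parser→io: io black — skip
  parser→auth: auth black — skip
  parser→core: core black — skip
  parser→ast: ast black — skip
parser black
Every edge goes to a white or black vertex — no back edge, so the graph is acyclic.

No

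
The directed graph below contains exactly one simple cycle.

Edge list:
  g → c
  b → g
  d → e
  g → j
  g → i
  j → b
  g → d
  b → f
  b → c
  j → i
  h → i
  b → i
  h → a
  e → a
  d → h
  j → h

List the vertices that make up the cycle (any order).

DFS with gray/black marking from g:
g gray
  c gray
  c black
  i gray
  i black
  j gray
    h gray
      a gray
      a black
      h→i: i black — skip
    h black
    b gray
      b→c: c black — skip
      b→g: g is gray → back edge
Back edge closes the cycle g → j → b → g; its vertices are {b, g, j}.

b, g, j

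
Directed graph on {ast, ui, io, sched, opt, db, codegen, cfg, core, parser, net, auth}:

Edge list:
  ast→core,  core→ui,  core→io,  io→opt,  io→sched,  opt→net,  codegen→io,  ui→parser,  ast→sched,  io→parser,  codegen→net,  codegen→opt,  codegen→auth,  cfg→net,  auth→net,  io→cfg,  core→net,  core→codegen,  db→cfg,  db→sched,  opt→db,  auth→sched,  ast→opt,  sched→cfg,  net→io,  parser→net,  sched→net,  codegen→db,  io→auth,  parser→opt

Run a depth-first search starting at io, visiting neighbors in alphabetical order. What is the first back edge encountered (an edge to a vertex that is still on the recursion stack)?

net->io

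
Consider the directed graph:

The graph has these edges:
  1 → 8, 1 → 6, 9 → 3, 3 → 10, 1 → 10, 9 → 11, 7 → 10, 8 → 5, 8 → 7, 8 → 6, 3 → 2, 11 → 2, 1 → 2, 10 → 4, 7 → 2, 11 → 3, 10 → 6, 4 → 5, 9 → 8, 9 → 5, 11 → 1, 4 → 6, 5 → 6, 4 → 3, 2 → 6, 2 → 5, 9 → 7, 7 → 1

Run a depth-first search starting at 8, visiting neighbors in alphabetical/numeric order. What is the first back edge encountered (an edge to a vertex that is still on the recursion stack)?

1→8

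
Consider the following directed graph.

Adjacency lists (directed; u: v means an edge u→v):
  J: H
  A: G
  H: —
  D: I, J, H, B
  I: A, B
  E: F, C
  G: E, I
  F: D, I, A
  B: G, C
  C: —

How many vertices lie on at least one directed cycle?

A vertex is on a directed cycle iff it belongs to a strongly connected component of size ≥ 2 (or has a self-loop).
The vertices on cycles are {A, B, D, E, F, G, I} — 7 in total.

7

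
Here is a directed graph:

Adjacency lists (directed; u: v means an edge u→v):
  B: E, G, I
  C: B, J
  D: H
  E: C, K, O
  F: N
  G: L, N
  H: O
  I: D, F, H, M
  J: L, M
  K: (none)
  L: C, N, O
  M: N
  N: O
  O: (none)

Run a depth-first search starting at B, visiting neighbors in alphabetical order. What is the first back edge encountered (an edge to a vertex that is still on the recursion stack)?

C->B

DFS from B (visiting neighbors in alphabetical order); mark gray on enter, black on exit:
B gray
  E gray
    C gray
      C→B: B is gray → back edge
First back edge: C → B.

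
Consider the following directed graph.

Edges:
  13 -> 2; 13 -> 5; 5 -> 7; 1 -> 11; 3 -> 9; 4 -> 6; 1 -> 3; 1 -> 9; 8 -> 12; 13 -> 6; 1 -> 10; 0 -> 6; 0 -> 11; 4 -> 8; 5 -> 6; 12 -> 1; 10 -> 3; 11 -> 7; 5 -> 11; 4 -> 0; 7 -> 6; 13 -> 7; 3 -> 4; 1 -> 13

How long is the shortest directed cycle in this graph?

5

For each vertex v, BFS finds the shortest path from v back to v.
The shortest such closed walk is 1 → 3 → 4 → 8 → 12 → 1, length 5.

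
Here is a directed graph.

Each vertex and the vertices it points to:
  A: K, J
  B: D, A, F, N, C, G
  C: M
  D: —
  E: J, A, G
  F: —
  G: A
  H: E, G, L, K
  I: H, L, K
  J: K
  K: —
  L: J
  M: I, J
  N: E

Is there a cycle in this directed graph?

DFS with white/gray/black marking, starting from H:
H gray
  E gray
    J gray
      K gray
      K black
    J black
    A gray
      A→K: K black — skip
      A→J: J black — skip
    A black
    G gray
      G→A: A black — skip
    G black
  E black
  H→G: G black — skip
  L gray
    L→J: J black — skip
  L black
  H→K: K black — skip
H black
B gray
  D gray
  D black
  B→A: A black — skip
  F gray
  F black
  N gray
    N→E: E black — skip
  N black
  C gray
    M gray
      I gray
        I→H: H black — skip
        I→L: L black — skip
        I→K: K black — skip
      I black
      M→J: J black — skip
    M black
  C black
  B→G: G black — skip
B black
Every edge goes to a white or black vertex — no back edge, so the graph is acyclic.

No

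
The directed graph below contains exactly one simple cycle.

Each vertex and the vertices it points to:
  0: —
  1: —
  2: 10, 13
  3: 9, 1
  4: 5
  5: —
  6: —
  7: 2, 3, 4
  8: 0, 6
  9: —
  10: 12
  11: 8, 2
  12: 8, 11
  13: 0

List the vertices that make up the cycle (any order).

DFS with gray/black marking from 2:
2 gray
  10 gray
    12 gray
      8 gray
        0 gray
        0 black
        6 gray
        6 black
      8 black
      11 gray
        11→8: 8 black — skip
        11→2: 2 is gray → back edge
Back edge closes the cycle 2 → 10 → 12 → 11 → 2; its vertices are {2, 10, 11, 12}.

2, 10, 11, 12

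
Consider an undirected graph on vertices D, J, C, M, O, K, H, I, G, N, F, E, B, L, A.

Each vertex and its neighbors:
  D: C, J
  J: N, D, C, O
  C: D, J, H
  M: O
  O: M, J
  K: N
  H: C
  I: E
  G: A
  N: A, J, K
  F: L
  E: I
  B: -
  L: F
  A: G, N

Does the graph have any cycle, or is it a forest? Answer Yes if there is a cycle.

Yes

DFS, tracking each vertex's parent; an edge to a visited non-parent vertex closes a cycle.
Start from I:
visit I (parent –)
  visit E (parent I)
    E–I: parent, skip
visit D (parent –)
  visit C (parent D)
    C–D: parent, skip
    visit J (parent C)
      visit N (parent J)
        visit A (parent N)
          visit G (parent A)
            G–A: parent, skip
          A–N: parent, skip
        N–J: parent, skip
        visit K (parent N)
          K–N: parent, skip
      J–D: D visited and ≠ parent → cycle
Cycle: D – C – J – D.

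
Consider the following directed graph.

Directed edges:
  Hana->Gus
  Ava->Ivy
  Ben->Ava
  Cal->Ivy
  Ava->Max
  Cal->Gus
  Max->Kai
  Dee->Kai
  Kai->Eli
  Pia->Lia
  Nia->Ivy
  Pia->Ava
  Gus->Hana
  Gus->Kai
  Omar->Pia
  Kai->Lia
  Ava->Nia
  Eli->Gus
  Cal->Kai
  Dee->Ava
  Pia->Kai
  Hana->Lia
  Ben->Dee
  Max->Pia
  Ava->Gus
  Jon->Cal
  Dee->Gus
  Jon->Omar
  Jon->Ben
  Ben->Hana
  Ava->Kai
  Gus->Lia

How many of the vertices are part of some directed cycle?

7

A vertex is on a directed cycle iff it belongs to a strongly connected component of size ≥ 2 (or has a self-loop).
The vertices on cycles are {Ava, Eli, Gus, Kai, Max, Pia, Hana} — 7 in total.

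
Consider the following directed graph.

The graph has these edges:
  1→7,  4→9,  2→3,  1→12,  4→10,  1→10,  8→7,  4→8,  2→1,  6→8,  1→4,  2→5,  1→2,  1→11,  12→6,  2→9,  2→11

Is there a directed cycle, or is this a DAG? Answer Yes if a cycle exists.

DFS with white/gray/black marking, starting from 8:
8 gray
  7 gray
  7 black
8 black
1 gray
  4 gray
    9 gray
    9 black
    10 gray
    10 black
    4→8: 8 black — skip
  4 black
  12 gray
    6 gray
      6→8: 8 black — skip
    6 black
  12 black
  2 gray
    11 gray
    11 black
    2→1: 1 is gray → back edge
Back edge found, so a cycle exists: 1 → 2 → 1.

Yes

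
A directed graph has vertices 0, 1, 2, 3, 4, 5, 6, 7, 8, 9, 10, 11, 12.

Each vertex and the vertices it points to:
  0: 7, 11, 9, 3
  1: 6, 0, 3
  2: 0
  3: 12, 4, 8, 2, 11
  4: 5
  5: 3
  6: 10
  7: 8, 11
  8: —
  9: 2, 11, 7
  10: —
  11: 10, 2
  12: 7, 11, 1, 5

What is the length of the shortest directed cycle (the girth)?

3

For each vertex v, BFS finds the shortest path from v back to v.
The shortest such closed walk is 1 → 3 → 12 → 1, length 3.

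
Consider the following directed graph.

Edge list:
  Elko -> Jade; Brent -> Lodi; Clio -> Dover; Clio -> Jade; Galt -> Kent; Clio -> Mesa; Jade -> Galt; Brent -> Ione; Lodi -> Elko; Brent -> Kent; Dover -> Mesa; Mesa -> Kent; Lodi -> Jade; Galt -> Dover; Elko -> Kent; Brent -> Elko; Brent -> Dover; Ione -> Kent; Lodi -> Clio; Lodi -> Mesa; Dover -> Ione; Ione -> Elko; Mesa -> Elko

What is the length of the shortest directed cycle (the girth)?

5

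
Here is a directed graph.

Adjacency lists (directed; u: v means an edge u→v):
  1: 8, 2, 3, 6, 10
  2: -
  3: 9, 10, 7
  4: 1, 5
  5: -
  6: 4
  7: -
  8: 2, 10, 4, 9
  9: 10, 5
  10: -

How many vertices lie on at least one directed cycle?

A vertex is on a directed cycle iff it belongs to a strongly connected component of size ≥ 2 (or has a self-loop).
The vertices on cycles are {1, 4, 6, 8} — 4 in total.

4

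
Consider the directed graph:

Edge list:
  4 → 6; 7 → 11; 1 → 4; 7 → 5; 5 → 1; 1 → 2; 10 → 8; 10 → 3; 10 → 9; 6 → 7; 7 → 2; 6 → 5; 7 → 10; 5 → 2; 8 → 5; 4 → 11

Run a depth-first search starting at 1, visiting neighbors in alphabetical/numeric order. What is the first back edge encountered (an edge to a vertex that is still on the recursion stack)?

5→1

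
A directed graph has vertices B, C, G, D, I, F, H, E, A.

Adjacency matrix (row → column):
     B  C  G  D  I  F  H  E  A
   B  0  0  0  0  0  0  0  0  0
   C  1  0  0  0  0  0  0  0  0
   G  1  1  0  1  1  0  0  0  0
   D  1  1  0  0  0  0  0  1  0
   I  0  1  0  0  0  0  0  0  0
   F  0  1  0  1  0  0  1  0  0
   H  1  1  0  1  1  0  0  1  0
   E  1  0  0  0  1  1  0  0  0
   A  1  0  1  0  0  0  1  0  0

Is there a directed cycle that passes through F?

Yes

F is on a cycle iff F can reach itself via ≥1 edge.
F → H → E → F — yes.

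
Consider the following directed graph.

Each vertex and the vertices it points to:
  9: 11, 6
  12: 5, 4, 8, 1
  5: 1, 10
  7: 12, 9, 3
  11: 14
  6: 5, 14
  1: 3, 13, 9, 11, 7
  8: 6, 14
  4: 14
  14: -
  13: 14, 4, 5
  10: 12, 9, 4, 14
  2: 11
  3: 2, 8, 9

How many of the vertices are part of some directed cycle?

A vertex is on a directed cycle iff it belongs to a strongly connected component of size ≥ 2 (or has a self-loop).
The vertices on cycles are {1, 3, 5, 6, 7, 8, 9, 10, 12, 13} — 10 in total.

10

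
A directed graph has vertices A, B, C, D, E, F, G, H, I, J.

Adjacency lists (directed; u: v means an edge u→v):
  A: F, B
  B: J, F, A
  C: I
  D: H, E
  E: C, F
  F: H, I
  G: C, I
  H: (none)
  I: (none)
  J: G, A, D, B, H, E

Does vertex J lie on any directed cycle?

J is on a cycle iff J can reach itself via ≥1 edge.
J → B → J — yes.

Yes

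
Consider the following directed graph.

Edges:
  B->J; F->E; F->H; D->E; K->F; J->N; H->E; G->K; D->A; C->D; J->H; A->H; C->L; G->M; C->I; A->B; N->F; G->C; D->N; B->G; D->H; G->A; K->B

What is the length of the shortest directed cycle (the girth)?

For each vertex v, BFS finds the shortest path from v back to v.
The shortest such closed walk is A → B → G → A, length 3.

3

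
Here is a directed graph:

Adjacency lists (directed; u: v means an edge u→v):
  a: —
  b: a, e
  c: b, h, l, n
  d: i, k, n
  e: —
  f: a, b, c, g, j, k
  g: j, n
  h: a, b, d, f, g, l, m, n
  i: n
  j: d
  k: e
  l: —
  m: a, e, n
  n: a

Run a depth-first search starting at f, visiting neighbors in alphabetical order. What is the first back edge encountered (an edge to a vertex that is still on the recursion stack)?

DFS from f (visiting neighbors in alphabetical order); mark gray on enter, black on exit:
f gray
  a gray
  a black
  b gray
    b→a: a black — skip
    e gray
    e black
  b black
  c gray
    c→b: b black — skip
    h gray
      h→a: a black — skip
      h→b: b black — skip
      d gray
        i gray
          n gray
            n→a: a black — skip
          n black
        i black
        k gray
          k→e: e black — skip
        k black
        d→n: n black — skip
      d black
      h→f: f is gray → back edge
First back edge: h → f.

h→f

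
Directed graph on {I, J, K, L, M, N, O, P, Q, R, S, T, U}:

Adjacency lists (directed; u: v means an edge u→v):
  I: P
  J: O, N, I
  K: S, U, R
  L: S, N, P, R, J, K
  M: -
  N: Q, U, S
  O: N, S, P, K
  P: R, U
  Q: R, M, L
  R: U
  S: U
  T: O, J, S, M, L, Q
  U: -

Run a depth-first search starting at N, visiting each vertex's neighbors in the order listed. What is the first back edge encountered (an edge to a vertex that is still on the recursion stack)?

L→N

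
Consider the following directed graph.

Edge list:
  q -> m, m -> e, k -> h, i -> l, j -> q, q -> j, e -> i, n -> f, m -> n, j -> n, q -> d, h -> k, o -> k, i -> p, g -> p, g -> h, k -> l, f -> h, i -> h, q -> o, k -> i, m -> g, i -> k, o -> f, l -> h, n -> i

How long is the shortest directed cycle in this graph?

2

For each vertex v, BFS finds the shortest path from v back to v.
The shortest such closed walk is q → j → q, length 2.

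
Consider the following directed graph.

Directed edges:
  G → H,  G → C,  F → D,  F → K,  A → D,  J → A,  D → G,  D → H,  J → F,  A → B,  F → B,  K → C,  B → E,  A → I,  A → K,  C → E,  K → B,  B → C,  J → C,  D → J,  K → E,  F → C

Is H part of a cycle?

No

H lies on a cycle iff there is a path from H back to itself.
Exploring from H, it never reaches itself; equivalently, its strongly connected component is a singleton.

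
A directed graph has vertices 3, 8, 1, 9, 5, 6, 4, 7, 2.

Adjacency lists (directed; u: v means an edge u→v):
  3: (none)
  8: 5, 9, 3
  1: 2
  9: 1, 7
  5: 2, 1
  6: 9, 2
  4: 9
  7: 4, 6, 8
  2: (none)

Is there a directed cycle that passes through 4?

Yes

4 is on a cycle iff 4 can reach itself via ≥1 edge.
4 → 9 → 7 → 4 — yes.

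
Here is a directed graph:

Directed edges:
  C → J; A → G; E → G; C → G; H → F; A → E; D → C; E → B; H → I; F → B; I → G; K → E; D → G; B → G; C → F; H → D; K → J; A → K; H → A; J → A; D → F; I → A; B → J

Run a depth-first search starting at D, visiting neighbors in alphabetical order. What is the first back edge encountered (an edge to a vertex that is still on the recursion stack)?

E->B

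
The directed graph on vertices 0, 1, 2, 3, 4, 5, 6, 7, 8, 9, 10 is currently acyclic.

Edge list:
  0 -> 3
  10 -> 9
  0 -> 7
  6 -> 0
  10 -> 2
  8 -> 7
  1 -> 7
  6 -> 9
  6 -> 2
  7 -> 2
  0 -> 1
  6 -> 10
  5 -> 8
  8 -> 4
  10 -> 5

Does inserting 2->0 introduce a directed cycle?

Yes

Adding 2→0 creates a cycle iff 0 can already reach 2.
Path from 0: 0 → 7 → 2.
So 0 → … → 2 → 0 is a cycle.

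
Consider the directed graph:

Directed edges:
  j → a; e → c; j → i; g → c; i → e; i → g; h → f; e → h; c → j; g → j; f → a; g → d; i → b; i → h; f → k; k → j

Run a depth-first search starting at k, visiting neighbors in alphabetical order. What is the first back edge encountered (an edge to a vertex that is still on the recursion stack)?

c->j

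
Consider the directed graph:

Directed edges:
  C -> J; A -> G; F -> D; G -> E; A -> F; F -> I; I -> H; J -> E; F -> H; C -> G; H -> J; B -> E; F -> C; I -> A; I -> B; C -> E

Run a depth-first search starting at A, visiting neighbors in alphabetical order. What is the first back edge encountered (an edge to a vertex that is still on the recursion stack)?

DFS from A (visiting neighbors in alphabetical order); mark gray on enter, black on exit:
A gray
  F gray
    C gray
      E gray
      E black
      G gray
        G→E: E black — skip
      G black
      J gray
        J→E: E black — skip
      J black
    C black
    D gray
    D black
    H gray
      H→J: J black — skip
    H black
    I gray
      I→A: A is gray → back edge
First back edge: I → A.

I->A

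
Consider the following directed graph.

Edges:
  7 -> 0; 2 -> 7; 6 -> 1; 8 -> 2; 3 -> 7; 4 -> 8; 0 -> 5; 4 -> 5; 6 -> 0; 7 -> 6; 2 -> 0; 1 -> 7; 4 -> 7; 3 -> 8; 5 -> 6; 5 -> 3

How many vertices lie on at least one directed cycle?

8

A vertex is on a directed cycle iff it belongs to a strongly connected component of size ≥ 2 (or has a self-loop).
The vertices on cycles are {0, 1, 2, 3, 5, 6, 7, 8} — 8 in total.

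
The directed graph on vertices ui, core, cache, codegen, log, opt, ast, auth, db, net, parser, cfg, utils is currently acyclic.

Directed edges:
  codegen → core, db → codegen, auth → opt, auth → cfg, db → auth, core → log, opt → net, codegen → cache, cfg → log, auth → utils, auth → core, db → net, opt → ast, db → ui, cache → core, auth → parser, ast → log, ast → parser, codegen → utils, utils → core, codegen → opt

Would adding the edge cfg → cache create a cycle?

Adding cfg→cache creates a cycle iff cache can already reach cfg.
Explore from cache: no path reaches cfg. The graph stays acyclic.

No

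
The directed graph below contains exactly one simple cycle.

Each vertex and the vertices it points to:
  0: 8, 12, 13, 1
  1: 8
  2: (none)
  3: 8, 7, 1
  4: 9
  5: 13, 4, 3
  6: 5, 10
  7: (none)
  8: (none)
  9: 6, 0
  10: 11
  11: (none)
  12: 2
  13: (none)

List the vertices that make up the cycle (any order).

4, 5, 6, 9

DFS with gray/black marking from 4:
4 gray
  9 gray
    6 gray
      5 gray
        13 gray
        13 black
        5→4: 4 is gray → back edge
Back edge closes the cycle 4 → 9 → 6 → 5 → 4; its vertices are {4, 5, 6, 9}.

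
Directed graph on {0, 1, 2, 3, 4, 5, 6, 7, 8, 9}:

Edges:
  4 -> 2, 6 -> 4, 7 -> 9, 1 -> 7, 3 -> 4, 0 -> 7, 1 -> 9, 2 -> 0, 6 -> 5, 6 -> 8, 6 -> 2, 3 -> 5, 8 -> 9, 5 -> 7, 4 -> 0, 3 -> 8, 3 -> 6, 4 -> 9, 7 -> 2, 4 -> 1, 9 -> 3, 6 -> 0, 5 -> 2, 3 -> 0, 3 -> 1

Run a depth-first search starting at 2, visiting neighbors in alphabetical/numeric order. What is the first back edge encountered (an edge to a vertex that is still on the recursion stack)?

7->2

DFS from 2 (visiting neighbors in alphabetical/numeric order); mark gray on enter, black on exit:
2 gray
  0 gray
    7 gray
      7→2: 2 is gray → back edge
First back edge: 7 → 2.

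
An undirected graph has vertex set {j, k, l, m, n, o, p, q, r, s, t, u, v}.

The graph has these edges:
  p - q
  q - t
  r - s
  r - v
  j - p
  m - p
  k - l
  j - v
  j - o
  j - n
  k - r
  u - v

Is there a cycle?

No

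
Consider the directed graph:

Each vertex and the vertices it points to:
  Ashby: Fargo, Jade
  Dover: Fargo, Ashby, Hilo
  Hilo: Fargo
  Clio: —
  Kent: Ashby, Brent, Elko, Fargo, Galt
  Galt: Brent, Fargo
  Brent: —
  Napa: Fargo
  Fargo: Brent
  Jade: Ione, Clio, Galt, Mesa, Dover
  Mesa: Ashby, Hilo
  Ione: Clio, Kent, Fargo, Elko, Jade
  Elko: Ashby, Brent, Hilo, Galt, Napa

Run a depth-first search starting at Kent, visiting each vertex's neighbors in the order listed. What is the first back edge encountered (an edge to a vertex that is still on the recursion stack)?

Ione->Kent

DFS from Kent (visiting each vertex's neighbors in the order listed); mark gray on enter, black on exit:
Kent gray
  Ashby gray
    Fargo gray
      Brent gray
      Brent black
    Fargo black
    Jade gray
      Ione gray
        Clio gray
        Clio black
        Ione→Kent: Kent is gray → back edge
First back edge: Ione → Kent.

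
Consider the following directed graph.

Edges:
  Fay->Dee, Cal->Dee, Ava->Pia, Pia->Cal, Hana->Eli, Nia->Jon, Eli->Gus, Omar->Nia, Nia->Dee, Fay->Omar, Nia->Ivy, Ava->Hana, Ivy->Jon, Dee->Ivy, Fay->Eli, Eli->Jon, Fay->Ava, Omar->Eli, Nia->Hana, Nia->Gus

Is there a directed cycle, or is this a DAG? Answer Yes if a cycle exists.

DFS with white/gray/black marking, starting from Pia:
Pia gray
  Cal gray
    Dee gray
      Ivy gray
        Jon gray
        Jon black
      Ivy black
    Dee black
  Cal black
Pia black
Nia gray
  Gus gray
  Gus black
  Hana gray
    Eli gray
      Eli→Gus: Gus black — skip
      Eli→Jon: Jon black — skip
    Eli black
  Hana black
  Nia→Dee: Dee black — skip
  Nia→Jon: Jon black — skip
  Nia→Ivy: Ivy black — skip
Nia black
Fay gray
  Omar gray
    Omar→Nia: Nia black — skip
    Omar→Eli: Eli black — skip
  Omar black
  Fay→Eli: Eli black — skip
  Ava gray
    Ava→Pia: Pia black — skip
    Ava→Hana: Hana black — skip
  Ava black
  Fay→Dee: Dee black — skip
Fay black
Every edge goes to a white or black vertex — no back edge, so the graph is acyclic.

No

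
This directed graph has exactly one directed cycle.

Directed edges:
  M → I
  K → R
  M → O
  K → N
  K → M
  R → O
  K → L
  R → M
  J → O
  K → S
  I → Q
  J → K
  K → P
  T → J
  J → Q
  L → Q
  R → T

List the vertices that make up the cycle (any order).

J, K, R, T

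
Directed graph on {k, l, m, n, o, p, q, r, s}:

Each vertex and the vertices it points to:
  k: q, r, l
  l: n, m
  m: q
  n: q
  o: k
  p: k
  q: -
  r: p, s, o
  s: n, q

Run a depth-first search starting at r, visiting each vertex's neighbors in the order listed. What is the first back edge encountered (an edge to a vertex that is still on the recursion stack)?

k->r

DFS from r (visiting each vertex's neighbors in the order listed); mark gray on enter, black on exit:
r gray
  p gray
    k gray
      q gray
      q black
      k→r: r is gray → back edge
First back edge: k → r.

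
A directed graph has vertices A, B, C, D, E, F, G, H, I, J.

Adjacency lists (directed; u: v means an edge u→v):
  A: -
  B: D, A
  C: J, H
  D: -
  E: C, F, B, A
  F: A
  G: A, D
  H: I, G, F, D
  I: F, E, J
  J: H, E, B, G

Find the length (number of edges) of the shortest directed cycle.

For each vertex v, BFS finds the shortest path from v back to v.
The shortest such closed walk is C → J → E → C, length 3.

3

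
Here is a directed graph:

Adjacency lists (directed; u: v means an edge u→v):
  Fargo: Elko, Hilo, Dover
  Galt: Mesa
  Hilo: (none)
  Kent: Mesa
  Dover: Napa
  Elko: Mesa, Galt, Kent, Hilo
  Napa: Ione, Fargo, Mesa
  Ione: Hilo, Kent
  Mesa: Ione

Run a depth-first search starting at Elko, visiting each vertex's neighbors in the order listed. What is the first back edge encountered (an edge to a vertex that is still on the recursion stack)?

Kent→Mesa

DFS from Elko (visiting each vertex's neighbors in the order listed); mark gray on enter, black on exit:
Elko gray
  Mesa gray
    Ione gray
      Hilo gray
      Hilo black
      Kent gray
        Kent→Mesa: Mesa is gray → back edge
First back edge: Kent → Mesa.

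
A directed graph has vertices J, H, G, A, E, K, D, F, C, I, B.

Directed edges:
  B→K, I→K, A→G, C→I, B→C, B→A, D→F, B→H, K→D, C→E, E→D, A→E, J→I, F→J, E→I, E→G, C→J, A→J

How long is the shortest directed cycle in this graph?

5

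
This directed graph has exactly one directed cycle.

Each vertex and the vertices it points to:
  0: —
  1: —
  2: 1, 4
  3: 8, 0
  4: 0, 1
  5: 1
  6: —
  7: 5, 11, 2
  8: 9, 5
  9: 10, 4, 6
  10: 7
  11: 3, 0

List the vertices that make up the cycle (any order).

DFS with gray/black marking from 8:
8 gray
  9 gray
    10 gray
      7 gray
        5 gray
          1 gray
          1 black
        5 black
        11 gray
          3 gray
            3→8: 8 is gray → back edge
Back edge closes the cycle 8 → 9 → 10 → 7 → 11 → 3 → 8; its vertices are {3, 7, 8, 9, 10, 11}.

3, 7, 8, 9, 10, 11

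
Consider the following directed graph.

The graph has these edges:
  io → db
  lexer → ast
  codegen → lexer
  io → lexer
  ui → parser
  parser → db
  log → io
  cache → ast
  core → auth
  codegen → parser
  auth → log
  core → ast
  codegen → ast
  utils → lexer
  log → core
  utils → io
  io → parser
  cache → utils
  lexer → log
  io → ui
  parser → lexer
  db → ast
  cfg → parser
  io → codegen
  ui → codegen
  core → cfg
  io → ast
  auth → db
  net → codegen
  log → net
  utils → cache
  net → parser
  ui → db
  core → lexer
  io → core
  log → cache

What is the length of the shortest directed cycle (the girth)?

2

For each vertex v, BFS finds the shortest path from v back to v.
The shortest such closed walk is cache → utils → cache, length 2.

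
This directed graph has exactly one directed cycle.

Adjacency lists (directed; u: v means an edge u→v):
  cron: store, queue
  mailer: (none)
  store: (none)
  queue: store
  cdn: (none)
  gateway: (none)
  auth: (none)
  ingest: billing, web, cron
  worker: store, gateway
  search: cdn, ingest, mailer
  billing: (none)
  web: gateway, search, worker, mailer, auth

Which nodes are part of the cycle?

web, ingest, search

DFS with gray/black marking from ingest:
ingest gray
  billing gray
  billing black
  web gray
    gateway gray
    gateway black
    search gray
      cdn gray
      cdn black
      search→ingest: ingest is gray → back edge
Back edge closes the cycle ingest → web → search → ingest; its vertices are {web, ingest, search}.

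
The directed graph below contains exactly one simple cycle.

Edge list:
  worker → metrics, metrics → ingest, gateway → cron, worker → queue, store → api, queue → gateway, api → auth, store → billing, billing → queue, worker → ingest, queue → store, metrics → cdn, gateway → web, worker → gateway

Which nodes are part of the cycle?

DFS with gray/black marking from queue:
queue gray
  store gray
    billing gray
      billing→queue: queue is gray → back edge
Back edge closes the cycle queue → store → billing → queue; its vertices are {queue, store, billing}.

queue, store, billing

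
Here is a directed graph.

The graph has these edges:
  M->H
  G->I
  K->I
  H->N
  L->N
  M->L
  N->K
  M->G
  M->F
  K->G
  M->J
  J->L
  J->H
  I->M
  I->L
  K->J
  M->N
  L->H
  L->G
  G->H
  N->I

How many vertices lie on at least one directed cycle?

8

A vertex is on a directed cycle iff it belongs to a strongly connected component of size ≥ 2 (or has a self-loop).
The vertices on cycles are {G, H, I, J, K, L, M, N} — 8 in total.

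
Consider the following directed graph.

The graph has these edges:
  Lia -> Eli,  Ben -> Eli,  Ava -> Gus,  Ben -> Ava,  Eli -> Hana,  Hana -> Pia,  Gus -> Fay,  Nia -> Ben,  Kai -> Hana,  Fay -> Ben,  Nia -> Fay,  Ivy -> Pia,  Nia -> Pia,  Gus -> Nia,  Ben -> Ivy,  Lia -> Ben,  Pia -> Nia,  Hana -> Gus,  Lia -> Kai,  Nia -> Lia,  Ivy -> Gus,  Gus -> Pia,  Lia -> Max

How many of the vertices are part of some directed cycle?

A vertex is on a directed cycle iff it belongs to a strongly connected component of size ≥ 2 (or has a self-loop).
The vertices on cycles are {Ava, Ben, Eli, Fay, Gus, Ivy, Kai, Lia, Nia, Pia, Hana} — 11 in total.

11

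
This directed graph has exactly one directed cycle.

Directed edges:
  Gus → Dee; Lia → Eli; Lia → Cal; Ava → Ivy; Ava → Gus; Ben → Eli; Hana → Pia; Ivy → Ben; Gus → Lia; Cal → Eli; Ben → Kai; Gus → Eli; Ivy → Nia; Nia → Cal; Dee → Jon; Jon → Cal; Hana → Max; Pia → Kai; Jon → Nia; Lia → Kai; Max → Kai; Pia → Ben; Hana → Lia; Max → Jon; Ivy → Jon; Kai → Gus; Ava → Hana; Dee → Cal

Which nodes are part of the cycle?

Gus, Kai, Lia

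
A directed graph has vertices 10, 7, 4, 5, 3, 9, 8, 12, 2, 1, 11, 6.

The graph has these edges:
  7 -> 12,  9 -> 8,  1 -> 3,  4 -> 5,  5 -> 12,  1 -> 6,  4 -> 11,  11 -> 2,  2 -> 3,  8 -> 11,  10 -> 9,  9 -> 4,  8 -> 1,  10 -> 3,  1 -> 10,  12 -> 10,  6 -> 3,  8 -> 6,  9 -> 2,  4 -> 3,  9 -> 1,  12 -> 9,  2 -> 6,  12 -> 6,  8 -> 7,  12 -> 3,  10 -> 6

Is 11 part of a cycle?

No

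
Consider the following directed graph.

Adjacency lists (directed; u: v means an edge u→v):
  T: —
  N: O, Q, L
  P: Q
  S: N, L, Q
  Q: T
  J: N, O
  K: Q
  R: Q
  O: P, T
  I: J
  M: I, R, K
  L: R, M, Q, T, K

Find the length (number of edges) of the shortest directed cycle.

For each vertex v, BFS finds the shortest path from v back to v.
The shortest such closed walk is L → M → I → J → N → L, length 5.

5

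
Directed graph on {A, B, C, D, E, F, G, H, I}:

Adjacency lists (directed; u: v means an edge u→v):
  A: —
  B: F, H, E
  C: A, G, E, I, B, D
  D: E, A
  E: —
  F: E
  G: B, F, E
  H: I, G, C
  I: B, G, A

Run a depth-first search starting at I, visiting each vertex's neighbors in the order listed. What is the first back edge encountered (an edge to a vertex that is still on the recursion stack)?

DFS from I (visiting each vertex's neighbors in the order listed); mark gray on enter, black on exit:
I gray
  B gray
    F gray
      E gray
      E black
    F black
    H gray
      H→I: I is gray → back edge
First back edge: H → I.

H→I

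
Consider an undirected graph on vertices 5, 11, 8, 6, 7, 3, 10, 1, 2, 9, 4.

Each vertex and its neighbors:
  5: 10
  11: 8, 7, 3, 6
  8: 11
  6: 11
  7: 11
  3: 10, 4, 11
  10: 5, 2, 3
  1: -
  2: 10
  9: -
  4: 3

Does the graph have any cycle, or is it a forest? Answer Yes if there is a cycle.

No

DFS, tracking each vertex's parent; an edge to a visited non-parent vertex closes a cycle.
Start from 10:
visit 10 (parent –)
  visit 5 (parent 10)
    5–10: parent, skip
  visit 2 (parent 10)
    2–10: parent, skip
  visit 3 (parent 10)
    3–10: parent, skip
    visit 4 (parent 3)
      4–3: parent, skip
    visit 11 (parent 3)
      visit 8 (parent 11)
        8–11: parent, skip
      visit 7 (parent 11)
        7–11: parent, skip
      11–3: parent, skip
      visit 6 (parent 11)
        6–11: parent, skip
visit 1 (parent –)
visit 9 (parent –)
No non-parent visited neighbor found — the graph is a forest.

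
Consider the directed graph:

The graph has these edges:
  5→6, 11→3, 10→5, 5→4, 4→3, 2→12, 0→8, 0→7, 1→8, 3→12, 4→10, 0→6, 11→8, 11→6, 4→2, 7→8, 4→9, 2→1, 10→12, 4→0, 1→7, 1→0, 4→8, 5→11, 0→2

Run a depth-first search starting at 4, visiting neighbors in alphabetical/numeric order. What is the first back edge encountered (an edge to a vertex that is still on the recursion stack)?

DFS from 4 (visiting neighbors in alphabetical/numeric order); mark gray on enter, black on exit:
4 gray
  0 gray
    2 gray
      1 gray
        1→0: 0 is gray → back edge
First back edge: 1 → 0.

1→0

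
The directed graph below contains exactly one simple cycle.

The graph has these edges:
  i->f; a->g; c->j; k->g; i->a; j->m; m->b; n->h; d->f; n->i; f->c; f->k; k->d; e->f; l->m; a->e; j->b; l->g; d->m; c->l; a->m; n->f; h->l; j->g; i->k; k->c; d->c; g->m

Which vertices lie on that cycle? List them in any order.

d, f, k

DFS with gray/black marking from k:
k gray
  d gray
    m gray
      b gray
      b black
    m black
    f gray
      f→k: k is gray → back edge
Back edge closes the cycle k → d → f → k; its vertices are {d, f, k}.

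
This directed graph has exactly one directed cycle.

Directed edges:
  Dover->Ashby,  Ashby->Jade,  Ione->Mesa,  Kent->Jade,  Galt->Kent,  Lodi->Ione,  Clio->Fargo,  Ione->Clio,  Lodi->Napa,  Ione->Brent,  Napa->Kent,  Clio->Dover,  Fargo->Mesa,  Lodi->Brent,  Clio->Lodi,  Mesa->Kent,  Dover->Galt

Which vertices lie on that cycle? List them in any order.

Clio, Ione, Lodi

DFS with gray/black marking from Ione:
Ione gray
  Clio gray
    Fargo gray
      Mesa gray
        Kent gray
          Jade gray
          Jade black
        Kent black
      Mesa black
    Fargo black
    Dover gray
      Galt gray
        Galt→Kent: Kent black — skip
      Galt black
      Ashby gray
        Ashby→Jade: Jade black — skip
      Ashby black
    Dover black
    Lodi gray
      Napa gray
        Napa→Kent: Kent black — skip
      Napa black
      Lodi→Ione: Ione is gray → back edge
Back edge closes the cycle Ione → Clio → Lodi → Ione; its vertices are {Clio, Ione, Lodi}.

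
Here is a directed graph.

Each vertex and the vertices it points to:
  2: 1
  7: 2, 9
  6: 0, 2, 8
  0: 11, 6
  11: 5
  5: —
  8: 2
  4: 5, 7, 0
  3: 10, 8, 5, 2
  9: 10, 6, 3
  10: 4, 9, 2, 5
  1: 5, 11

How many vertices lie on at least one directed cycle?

7

A vertex is on a directed cycle iff it belongs to a strongly connected component of size ≥ 2 (or has a self-loop).
The vertices on cycles are {0, 3, 4, 6, 7, 9, 10} — 7 in total.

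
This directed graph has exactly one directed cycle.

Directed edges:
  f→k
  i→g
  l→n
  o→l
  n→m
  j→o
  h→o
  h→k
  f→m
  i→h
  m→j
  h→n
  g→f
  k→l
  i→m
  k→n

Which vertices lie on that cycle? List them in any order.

j, l, m, n, o

DFS with gray/black marking from m:
m gray
  j gray
    o gray
      l gray
        n gray
          n→m: m is gray → back edge
Back edge closes the cycle m → j → o → l → n → m; its vertices are {j, l, m, n, o}.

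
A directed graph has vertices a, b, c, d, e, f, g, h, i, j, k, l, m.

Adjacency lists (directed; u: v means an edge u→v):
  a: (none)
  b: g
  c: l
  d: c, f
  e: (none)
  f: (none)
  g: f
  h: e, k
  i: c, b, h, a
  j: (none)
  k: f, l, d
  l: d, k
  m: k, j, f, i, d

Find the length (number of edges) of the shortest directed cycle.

2

For each vertex v, BFS finds the shortest path from v back to v.
The shortest such closed walk is k → l → k, length 2.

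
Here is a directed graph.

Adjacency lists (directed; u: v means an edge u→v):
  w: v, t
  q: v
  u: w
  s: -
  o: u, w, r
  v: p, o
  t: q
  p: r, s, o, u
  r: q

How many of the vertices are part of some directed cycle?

8

A vertex is on a directed cycle iff it belongs to a strongly connected component of size ≥ 2 (or has a self-loop).
The vertices on cycles are {o, p, q, r, t, u, v, w} — 8 in total.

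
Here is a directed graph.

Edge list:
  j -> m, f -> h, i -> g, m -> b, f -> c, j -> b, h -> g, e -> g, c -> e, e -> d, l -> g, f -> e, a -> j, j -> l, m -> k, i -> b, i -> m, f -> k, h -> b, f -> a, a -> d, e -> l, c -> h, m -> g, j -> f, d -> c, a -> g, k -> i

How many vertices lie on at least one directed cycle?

A vertex is on a directed cycle iff it belongs to a strongly connected component of size ≥ 2 (or has a self-loop).
The vertices on cycles are {a, c, d, e, f, i, j, k, m} — 9 in total.

9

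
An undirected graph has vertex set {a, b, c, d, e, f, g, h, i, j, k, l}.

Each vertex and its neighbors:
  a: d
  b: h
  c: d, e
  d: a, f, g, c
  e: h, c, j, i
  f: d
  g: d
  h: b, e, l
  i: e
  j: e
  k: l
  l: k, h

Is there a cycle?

No

DFS, tracking each vertex's parent; an edge to a visited non-parent vertex closes a cycle.
Start from l:
visit l (parent –)
  visit k (parent l)
    k–l: parent, skip
  visit h (parent l)
    visit b (parent h)
      b–h: parent, skip
    visit e (parent h)
      e–h: parent, skip
      visit c (parent e)
        visit d (parent c)
          visit a (parent d)
            a–d: parent, skip
          visit f (parent d)
            f–d: parent, skip
          visit g (parent d)
            g–d: parent, skip
          d–c: parent, skip
        c–e: parent, skip
      visit j (parent e)
        j–e: parent, skip
      visit i (parent e)
        i–e: parent, skip
    h–l: parent, skip
No non-parent visited neighbor found — the graph is a forest.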